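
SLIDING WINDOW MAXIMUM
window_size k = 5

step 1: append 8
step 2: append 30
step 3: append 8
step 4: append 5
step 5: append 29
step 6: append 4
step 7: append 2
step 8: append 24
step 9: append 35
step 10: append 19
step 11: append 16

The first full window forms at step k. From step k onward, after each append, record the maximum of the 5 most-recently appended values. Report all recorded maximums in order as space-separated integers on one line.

Answer: 30 30 29 29 35 35 35

Derivation:
step 1: append 8 -> window=[8] (not full yet)
step 2: append 30 -> window=[8, 30] (not full yet)
step 3: append 8 -> window=[8, 30, 8] (not full yet)
step 4: append 5 -> window=[8, 30, 8, 5] (not full yet)
step 5: append 29 -> window=[8, 30, 8, 5, 29] -> max=30
step 6: append 4 -> window=[30, 8, 5, 29, 4] -> max=30
step 7: append 2 -> window=[8, 5, 29, 4, 2] -> max=29
step 8: append 24 -> window=[5, 29, 4, 2, 24] -> max=29
step 9: append 35 -> window=[29, 4, 2, 24, 35] -> max=35
step 10: append 19 -> window=[4, 2, 24, 35, 19] -> max=35
step 11: append 16 -> window=[2, 24, 35, 19, 16] -> max=35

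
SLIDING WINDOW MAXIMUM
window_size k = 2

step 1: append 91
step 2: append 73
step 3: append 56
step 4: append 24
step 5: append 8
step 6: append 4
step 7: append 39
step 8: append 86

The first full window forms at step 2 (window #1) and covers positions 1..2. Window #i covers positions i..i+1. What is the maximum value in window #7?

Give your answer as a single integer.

step 1: append 91 -> window=[91] (not full yet)
step 2: append 73 -> window=[91, 73] -> max=91
step 3: append 56 -> window=[73, 56] -> max=73
step 4: append 24 -> window=[56, 24] -> max=56
step 5: append 8 -> window=[24, 8] -> max=24
step 6: append 4 -> window=[8, 4] -> max=8
step 7: append 39 -> window=[4, 39] -> max=39
step 8: append 86 -> window=[39, 86] -> max=86
Window #7 max = 86

Answer: 86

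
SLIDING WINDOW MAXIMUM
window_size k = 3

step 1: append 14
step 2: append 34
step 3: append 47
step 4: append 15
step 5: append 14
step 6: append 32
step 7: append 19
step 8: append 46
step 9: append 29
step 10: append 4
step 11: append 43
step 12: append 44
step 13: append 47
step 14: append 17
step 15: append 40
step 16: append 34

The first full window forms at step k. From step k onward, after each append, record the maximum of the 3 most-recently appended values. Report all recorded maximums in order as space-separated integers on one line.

Answer: 47 47 47 32 32 46 46 46 43 44 47 47 47 40

Derivation:
step 1: append 14 -> window=[14] (not full yet)
step 2: append 34 -> window=[14, 34] (not full yet)
step 3: append 47 -> window=[14, 34, 47] -> max=47
step 4: append 15 -> window=[34, 47, 15] -> max=47
step 5: append 14 -> window=[47, 15, 14] -> max=47
step 6: append 32 -> window=[15, 14, 32] -> max=32
step 7: append 19 -> window=[14, 32, 19] -> max=32
step 8: append 46 -> window=[32, 19, 46] -> max=46
step 9: append 29 -> window=[19, 46, 29] -> max=46
step 10: append 4 -> window=[46, 29, 4] -> max=46
step 11: append 43 -> window=[29, 4, 43] -> max=43
step 12: append 44 -> window=[4, 43, 44] -> max=44
step 13: append 47 -> window=[43, 44, 47] -> max=47
step 14: append 17 -> window=[44, 47, 17] -> max=47
step 15: append 40 -> window=[47, 17, 40] -> max=47
step 16: append 34 -> window=[17, 40, 34] -> max=40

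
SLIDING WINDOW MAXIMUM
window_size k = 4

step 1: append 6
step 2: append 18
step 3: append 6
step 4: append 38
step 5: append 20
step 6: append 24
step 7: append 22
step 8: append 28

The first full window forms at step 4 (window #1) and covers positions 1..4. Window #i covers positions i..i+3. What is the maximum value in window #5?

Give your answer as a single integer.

step 1: append 6 -> window=[6] (not full yet)
step 2: append 18 -> window=[6, 18] (not full yet)
step 3: append 6 -> window=[6, 18, 6] (not full yet)
step 4: append 38 -> window=[6, 18, 6, 38] -> max=38
step 5: append 20 -> window=[18, 6, 38, 20] -> max=38
step 6: append 24 -> window=[6, 38, 20, 24] -> max=38
step 7: append 22 -> window=[38, 20, 24, 22] -> max=38
step 8: append 28 -> window=[20, 24, 22, 28] -> max=28
Window #5 max = 28

Answer: 28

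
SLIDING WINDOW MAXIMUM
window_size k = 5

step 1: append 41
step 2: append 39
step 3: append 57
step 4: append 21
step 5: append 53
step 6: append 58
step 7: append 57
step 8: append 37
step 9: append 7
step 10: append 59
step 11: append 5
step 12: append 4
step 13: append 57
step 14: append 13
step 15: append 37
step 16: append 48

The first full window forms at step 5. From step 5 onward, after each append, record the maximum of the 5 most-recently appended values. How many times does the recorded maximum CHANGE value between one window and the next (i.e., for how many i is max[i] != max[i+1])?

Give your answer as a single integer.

Answer: 3

Derivation:
step 1: append 41 -> window=[41] (not full yet)
step 2: append 39 -> window=[41, 39] (not full yet)
step 3: append 57 -> window=[41, 39, 57] (not full yet)
step 4: append 21 -> window=[41, 39, 57, 21] (not full yet)
step 5: append 53 -> window=[41, 39, 57, 21, 53] -> max=57
step 6: append 58 -> window=[39, 57, 21, 53, 58] -> max=58
step 7: append 57 -> window=[57, 21, 53, 58, 57] -> max=58
step 8: append 37 -> window=[21, 53, 58, 57, 37] -> max=58
step 9: append 7 -> window=[53, 58, 57, 37, 7] -> max=58
step 10: append 59 -> window=[58, 57, 37, 7, 59] -> max=59
step 11: append 5 -> window=[57, 37, 7, 59, 5] -> max=59
step 12: append 4 -> window=[37, 7, 59, 5, 4] -> max=59
step 13: append 57 -> window=[7, 59, 5, 4, 57] -> max=59
step 14: append 13 -> window=[59, 5, 4, 57, 13] -> max=59
step 15: append 37 -> window=[5, 4, 57, 13, 37] -> max=57
step 16: append 48 -> window=[4, 57, 13, 37, 48] -> max=57
Recorded maximums: 57 58 58 58 58 59 59 59 59 59 57 57
Changes between consecutive maximums: 3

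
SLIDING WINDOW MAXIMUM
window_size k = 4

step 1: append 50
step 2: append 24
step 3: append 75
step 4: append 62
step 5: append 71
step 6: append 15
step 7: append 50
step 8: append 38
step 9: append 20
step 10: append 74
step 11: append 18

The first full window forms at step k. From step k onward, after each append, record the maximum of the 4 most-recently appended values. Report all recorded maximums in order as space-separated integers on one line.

Answer: 75 75 75 71 71 50 74 74

Derivation:
step 1: append 50 -> window=[50] (not full yet)
step 2: append 24 -> window=[50, 24] (not full yet)
step 3: append 75 -> window=[50, 24, 75] (not full yet)
step 4: append 62 -> window=[50, 24, 75, 62] -> max=75
step 5: append 71 -> window=[24, 75, 62, 71] -> max=75
step 6: append 15 -> window=[75, 62, 71, 15] -> max=75
step 7: append 50 -> window=[62, 71, 15, 50] -> max=71
step 8: append 38 -> window=[71, 15, 50, 38] -> max=71
step 9: append 20 -> window=[15, 50, 38, 20] -> max=50
step 10: append 74 -> window=[50, 38, 20, 74] -> max=74
step 11: append 18 -> window=[38, 20, 74, 18] -> max=74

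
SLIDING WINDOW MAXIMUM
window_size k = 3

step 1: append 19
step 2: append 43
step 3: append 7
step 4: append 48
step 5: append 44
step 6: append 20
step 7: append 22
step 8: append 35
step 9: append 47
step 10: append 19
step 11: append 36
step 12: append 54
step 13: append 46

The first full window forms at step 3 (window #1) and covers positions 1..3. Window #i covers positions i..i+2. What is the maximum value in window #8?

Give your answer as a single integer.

Answer: 47

Derivation:
step 1: append 19 -> window=[19] (not full yet)
step 2: append 43 -> window=[19, 43] (not full yet)
step 3: append 7 -> window=[19, 43, 7] -> max=43
step 4: append 48 -> window=[43, 7, 48] -> max=48
step 5: append 44 -> window=[7, 48, 44] -> max=48
step 6: append 20 -> window=[48, 44, 20] -> max=48
step 7: append 22 -> window=[44, 20, 22] -> max=44
step 8: append 35 -> window=[20, 22, 35] -> max=35
step 9: append 47 -> window=[22, 35, 47] -> max=47
step 10: append 19 -> window=[35, 47, 19] -> max=47
Window #8 max = 47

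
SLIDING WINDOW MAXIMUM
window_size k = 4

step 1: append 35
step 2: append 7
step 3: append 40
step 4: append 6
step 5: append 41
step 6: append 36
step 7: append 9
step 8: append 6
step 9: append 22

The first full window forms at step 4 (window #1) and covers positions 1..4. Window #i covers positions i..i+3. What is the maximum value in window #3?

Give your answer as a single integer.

step 1: append 35 -> window=[35] (not full yet)
step 2: append 7 -> window=[35, 7] (not full yet)
step 3: append 40 -> window=[35, 7, 40] (not full yet)
step 4: append 6 -> window=[35, 7, 40, 6] -> max=40
step 5: append 41 -> window=[7, 40, 6, 41] -> max=41
step 6: append 36 -> window=[40, 6, 41, 36] -> max=41
Window #3 max = 41

Answer: 41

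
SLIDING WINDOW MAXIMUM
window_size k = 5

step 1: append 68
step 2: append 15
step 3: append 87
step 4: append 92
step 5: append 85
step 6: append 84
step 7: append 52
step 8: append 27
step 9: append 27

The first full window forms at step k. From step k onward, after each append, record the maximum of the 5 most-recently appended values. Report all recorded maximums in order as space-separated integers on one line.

Answer: 92 92 92 92 85

Derivation:
step 1: append 68 -> window=[68] (not full yet)
step 2: append 15 -> window=[68, 15] (not full yet)
step 3: append 87 -> window=[68, 15, 87] (not full yet)
step 4: append 92 -> window=[68, 15, 87, 92] (not full yet)
step 5: append 85 -> window=[68, 15, 87, 92, 85] -> max=92
step 6: append 84 -> window=[15, 87, 92, 85, 84] -> max=92
step 7: append 52 -> window=[87, 92, 85, 84, 52] -> max=92
step 8: append 27 -> window=[92, 85, 84, 52, 27] -> max=92
step 9: append 27 -> window=[85, 84, 52, 27, 27] -> max=85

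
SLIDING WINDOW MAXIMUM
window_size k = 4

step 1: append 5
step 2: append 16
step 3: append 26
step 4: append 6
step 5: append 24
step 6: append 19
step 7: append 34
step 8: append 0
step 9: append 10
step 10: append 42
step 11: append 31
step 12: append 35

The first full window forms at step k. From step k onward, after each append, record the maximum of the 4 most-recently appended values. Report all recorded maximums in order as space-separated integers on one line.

Answer: 26 26 26 34 34 34 42 42 42

Derivation:
step 1: append 5 -> window=[5] (not full yet)
step 2: append 16 -> window=[5, 16] (not full yet)
step 3: append 26 -> window=[5, 16, 26] (not full yet)
step 4: append 6 -> window=[5, 16, 26, 6] -> max=26
step 5: append 24 -> window=[16, 26, 6, 24] -> max=26
step 6: append 19 -> window=[26, 6, 24, 19] -> max=26
step 7: append 34 -> window=[6, 24, 19, 34] -> max=34
step 8: append 0 -> window=[24, 19, 34, 0] -> max=34
step 9: append 10 -> window=[19, 34, 0, 10] -> max=34
step 10: append 42 -> window=[34, 0, 10, 42] -> max=42
step 11: append 31 -> window=[0, 10, 42, 31] -> max=42
step 12: append 35 -> window=[10, 42, 31, 35] -> max=42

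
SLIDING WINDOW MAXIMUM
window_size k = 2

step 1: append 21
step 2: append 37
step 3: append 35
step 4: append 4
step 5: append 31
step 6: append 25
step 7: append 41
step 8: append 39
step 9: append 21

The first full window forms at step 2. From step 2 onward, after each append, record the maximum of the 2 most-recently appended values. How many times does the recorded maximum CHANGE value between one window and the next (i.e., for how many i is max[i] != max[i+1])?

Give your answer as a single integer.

step 1: append 21 -> window=[21] (not full yet)
step 2: append 37 -> window=[21, 37] -> max=37
step 3: append 35 -> window=[37, 35] -> max=37
step 4: append 4 -> window=[35, 4] -> max=35
step 5: append 31 -> window=[4, 31] -> max=31
step 6: append 25 -> window=[31, 25] -> max=31
step 7: append 41 -> window=[25, 41] -> max=41
step 8: append 39 -> window=[41, 39] -> max=41
step 9: append 21 -> window=[39, 21] -> max=39
Recorded maximums: 37 37 35 31 31 41 41 39
Changes between consecutive maximums: 4

Answer: 4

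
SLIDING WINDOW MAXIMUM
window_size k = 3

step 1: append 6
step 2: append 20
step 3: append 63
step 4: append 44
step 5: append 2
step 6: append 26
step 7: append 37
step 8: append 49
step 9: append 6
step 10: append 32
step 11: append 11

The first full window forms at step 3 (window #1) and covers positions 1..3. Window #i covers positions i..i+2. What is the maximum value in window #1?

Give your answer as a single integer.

Answer: 63

Derivation:
step 1: append 6 -> window=[6] (not full yet)
step 2: append 20 -> window=[6, 20] (not full yet)
step 3: append 63 -> window=[6, 20, 63] -> max=63
Window #1 max = 63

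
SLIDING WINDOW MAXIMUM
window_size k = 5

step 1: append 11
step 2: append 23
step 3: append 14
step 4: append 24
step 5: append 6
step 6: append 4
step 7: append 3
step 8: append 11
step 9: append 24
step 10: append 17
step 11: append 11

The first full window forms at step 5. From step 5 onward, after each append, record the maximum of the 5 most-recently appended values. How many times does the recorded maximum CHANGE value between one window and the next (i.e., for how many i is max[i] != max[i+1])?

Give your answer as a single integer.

step 1: append 11 -> window=[11] (not full yet)
step 2: append 23 -> window=[11, 23] (not full yet)
step 3: append 14 -> window=[11, 23, 14] (not full yet)
step 4: append 24 -> window=[11, 23, 14, 24] (not full yet)
step 5: append 6 -> window=[11, 23, 14, 24, 6] -> max=24
step 6: append 4 -> window=[23, 14, 24, 6, 4] -> max=24
step 7: append 3 -> window=[14, 24, 6, 4, 3] -> max=24
step 8: append 11 -> window=[24, 6, 4, 3, 11] -> max=24
step 9: append 24 -> window=[6, 4, 3, 11, 24] -> max=24
step 10: append 17 -> window=[4, 3, 11, 24, 17] -> max=24
step 11: append 11 -> window=[3, 11, 24, 17, 11] -> max=24
Recorded maximums: 24 24 24 24 24 24 24
Changes between consecutive maximums: 0

Answer: 0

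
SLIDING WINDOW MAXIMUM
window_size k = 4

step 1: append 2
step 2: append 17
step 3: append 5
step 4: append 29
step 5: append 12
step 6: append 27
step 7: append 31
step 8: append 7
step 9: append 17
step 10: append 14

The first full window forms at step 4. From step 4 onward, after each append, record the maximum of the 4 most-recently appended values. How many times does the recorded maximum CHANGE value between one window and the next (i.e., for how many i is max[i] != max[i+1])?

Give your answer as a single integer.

step 1: append 2 -> window=[2] (not full yet)
step 2: append 17 -> window=[2, 17] (not full yet)
step 3: append 5 -> window=[2, 17, 5] (not full yet)
step 4: append 29 -> window=[2, 17, 5, 29] -> max=29
step 5: append 12 -> window=[17, 5, 29, 12] -> max=29
step 6: append 27 -> window=[5, 29, 12, 27] -> max=29
step 7: append 31 -> window=[29, 12, 27, 31] -> max=31
step 8: append 7 -> window=[12, 27, 31, 7] -> max=31
step 9: append 17 -> window=[27, 31, 7, 17] -> max=31
step 10: append 14 -> window=[31, 7, 17, 14] -> max=31
Recorded maximums: 29 29 29 31 31 31 31
Changes between consecutive maximums: 1

Answer: 1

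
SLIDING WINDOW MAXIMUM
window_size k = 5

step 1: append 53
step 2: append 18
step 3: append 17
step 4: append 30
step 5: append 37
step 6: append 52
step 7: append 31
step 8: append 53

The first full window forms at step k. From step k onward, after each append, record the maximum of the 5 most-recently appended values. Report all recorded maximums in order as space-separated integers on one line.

Answer: 53 52 52 53

Derivation:
step 1: append 53 -> window=[53] (not full yet)
step 2: append 18 -> window=[53, 18] (not full yet)
step 3: append 17 -> window=[53, 18, 17] (not full yet)
step 4: append 30 -> window=[53, 18, 17, 30] (not full yet)
step 5: append 37 -> window=[53, 18, 17, 30, 37] -> max=53
step 6: append 52 -> window=[18, 17, 30, 37, 52] -> max=52
step 7: append 31 -> window=[17, 30, 37, 52, 31] -> max=52
step 8: append 53 -> window=[30, 37, 52, 31, 53] -> max=53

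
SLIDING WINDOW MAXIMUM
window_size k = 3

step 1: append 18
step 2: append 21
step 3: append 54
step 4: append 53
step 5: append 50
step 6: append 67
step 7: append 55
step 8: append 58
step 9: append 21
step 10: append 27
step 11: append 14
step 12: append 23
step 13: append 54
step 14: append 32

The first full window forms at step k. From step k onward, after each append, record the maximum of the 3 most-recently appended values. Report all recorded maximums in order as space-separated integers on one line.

Answer: 54 54 54 67 67 67 58 58 27 27 54 54

Derivation:
step 1: append 18 -> window=[18] (not full yet)
step 2: append 21 -> window=[18, 21] (not full yet)
step 3: append 54 -> window=[18, 21, 54] -> max=54
step 4: append 53 -> window=[21, 54, 53] -> max=54
step 5: append 50 -> window=[54, 53, 50] -> max=54
step 6: append 67 -> window=[53, 50, 67] -> max=67
step 7: append 55 -> window=[50, 67, 55] -> max=67
step 8: append 58 -> window=[67, 55, 58] -> max=67
step 9: append 21 -> window=[55, 58, 21] -> max=58
step 10: append 27 -> window=[58, 21, 27] -> max=58
step 11: append 14 -> window=[21, 27, 14] -> max=27
step 12: append 23 -> window=[27, 14, 23] -> max=27
step 13: append 54 -> window=[14, 23, 54] -> max=54
step 14: append 32 -> window=[23, 54, 32] -> max=54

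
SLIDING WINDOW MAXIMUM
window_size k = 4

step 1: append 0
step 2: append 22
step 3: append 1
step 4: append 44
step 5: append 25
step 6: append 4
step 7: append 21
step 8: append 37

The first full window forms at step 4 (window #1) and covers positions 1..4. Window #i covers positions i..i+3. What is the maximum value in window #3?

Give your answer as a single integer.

step 1: append 0 -> window=[0] (not full yet)
step 2: append 22 -> window=[0, 22] (not full yet)
step 3: append 1 -> window=[0, 22, 1] (not full yet)
step 4: append 44 -> window=[0, 22, 1, 44] -> max=44
step 5: append 25 -> window=[22, 1, 44, 25] -> max=44
step 6: append 4 -> window=[1, 44, 25, 4] -> max=44
Window #3 max = 44

Answer: 44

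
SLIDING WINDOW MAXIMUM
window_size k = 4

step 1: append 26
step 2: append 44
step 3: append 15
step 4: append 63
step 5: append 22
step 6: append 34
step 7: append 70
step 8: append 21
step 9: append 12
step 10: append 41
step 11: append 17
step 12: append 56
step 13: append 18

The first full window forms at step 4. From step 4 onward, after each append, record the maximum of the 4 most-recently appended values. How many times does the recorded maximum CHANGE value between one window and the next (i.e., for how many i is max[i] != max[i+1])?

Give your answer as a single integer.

Answer: 3

Derivation:
step 1: append 26 -> window=[26] (not full yet)
step 2: append 44 -> window=[26, 44] (not full yet)
step 3: append 15 -> window=[26, 44, 15] (not full yet)
step 4: append 63 -> window=[26, 44, 15, 63] -> max=63
step 5: append 22 -> window=[44, 15, 63, 22] -> max=63
step 6: append 34 -> window=[15, 63, 22, 34] -> max=63
step 7: append 70 -> window=[63, 22, 34, 70] -> max=70
step 8: append 21 -> window=[22, 34, 70, 21] -> max=70
step 9: append 12 -> window=[34, 70, 21, 12] -> max=70
step 10: append 41 -> window=[70, 21, 12, 41] -> max=70
step 11: append 17 -> window=[21, 12, 41, 17] -> max=41
step 12: append 56 -> window=[12, 41, 17, 56] -> max=56
step 13: append 18 -> window=[41, 17, 56, 18] -> max=56
Recorded maximums: 63 63 63 70 70 70 70 41 56 56
Changes between consecutive maximums: 3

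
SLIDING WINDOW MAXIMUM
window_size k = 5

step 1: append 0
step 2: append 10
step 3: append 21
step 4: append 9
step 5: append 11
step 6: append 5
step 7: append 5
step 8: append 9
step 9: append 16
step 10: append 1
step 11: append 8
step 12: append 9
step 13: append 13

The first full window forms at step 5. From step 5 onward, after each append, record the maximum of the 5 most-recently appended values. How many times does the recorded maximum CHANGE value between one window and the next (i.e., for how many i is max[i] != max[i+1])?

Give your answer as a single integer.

Answer: 2

Derivation:
step 1: append 0 -> window=[0] (not full yet)
step 2: append 10 -> window=[0, 10] (not full yet)
step 3: append 21 -> window=[0, 10, 21] (not full yet)
step 4: append 9 -> window=[0, 10, 21, 9] (not full yet)
step 5: append 11 -> window=[0, 10, 21, 9, 11] -> max=21
step 6: append 5 -> window=[10, 21, 9, 11, 5] -> max=21
step 7: append 5 -> window=[21, 9, 11, 5, 5] -> max=21
step 8: append 9 -> window=[9, 11, 5, 5, 9] -> max=11
step 9: append 16 -> window=[11, 5, 5, 9, 16] -> max=16
step 10: append 1 -> window=[5, 5, 9, 16, 1] -> max=16
step 11: append 8 -> window=[5, 9, 16, 1, 8] -> max=16
step 12: append 9 -> window=[9, 16, 1, 8, 9] -> max=16
step 13: append 13 -> window=[16, 1, 8, 9, 13] -> max=16
Recorded maximums: 21 21 21 11 16 16 16 16 16
Changes between consecutive maximums: 2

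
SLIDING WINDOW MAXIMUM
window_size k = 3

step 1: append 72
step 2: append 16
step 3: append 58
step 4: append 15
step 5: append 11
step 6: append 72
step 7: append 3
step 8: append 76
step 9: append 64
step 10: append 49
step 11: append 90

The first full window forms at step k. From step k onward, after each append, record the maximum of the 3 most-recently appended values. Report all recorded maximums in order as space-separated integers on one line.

Answer: 72 58 58 72 72 76 76 76 90

Derivation:
step 1: append 72 -> window=[72] (not full yet)
step 2: append 16 -> window=[72, 16] (not full yet)
step 3: append 58 -> window=[72, 16, 58] -> max=72
step 4: append 15 -> window=[16, 58, 15] -> max=58
step 5: append 11 -> window=[58, 15, 11] -> max=58
step 6: append 72 -> window=[15, 11, 72] -> max=72
step 7: append 3 -> window=[11, 72, 3] -> max=72
step 8: append 76 -> window=[72, 3, 76] -> max=76
step 9: append 64 -> window=[3, 76, 64] -> max=76
step 10: append 49 -> window=[76, 64, 49] -> max=76
step 11: append 90 -> window=[64, 49, 90] -> max=90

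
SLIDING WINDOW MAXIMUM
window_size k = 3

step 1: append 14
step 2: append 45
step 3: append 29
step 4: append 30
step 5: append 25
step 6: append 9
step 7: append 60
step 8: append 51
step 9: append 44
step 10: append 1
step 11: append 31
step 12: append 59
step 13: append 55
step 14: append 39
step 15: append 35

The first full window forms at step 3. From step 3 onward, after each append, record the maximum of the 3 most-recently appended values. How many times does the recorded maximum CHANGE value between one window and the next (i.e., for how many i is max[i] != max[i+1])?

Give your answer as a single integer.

Answer: 6

Derivation:
step 1: append 14 -> window=[14] (not full yet)
step 2: append 45 -> window=[14, 45] (not full yet)
step 3: append 29 -> window=[14, 45, 29] -> max=45
step 4: append 30 -> window=[45, 29, 30] -> max=45
step 5: append 25 -> window=[29, 30, 25] -> max=30
step 6: append 9 -> window=[30, 25, 9] -> max=30
step 7: append 60 -> window=[25, 9, 60] -> max=60
step 8: append 51 -> window=[9, 60, 51] -> max=60
step 9: append 44 -> window=[60, 51, 44] -> max=60
step 10: append 1 -> window=[51, 44, 1] -> max=51
step 11: append 31 -> window=[44, 1, 31] -> max=44
step 12: append 59 -> window=[1, 31, 59] -> max=59
step 13: append 55 -> window=[31, 59, 55] -> max=59
step 14: append 39 -> window=[59, 55, 39] -> max=59
step 15: append 35 -> window=[55, 39, 35] -> max=55
Recorded maximums: 45 45 30 30 60 60 60 51 44 59 59 59 55
Changes between consecutive maximums: 6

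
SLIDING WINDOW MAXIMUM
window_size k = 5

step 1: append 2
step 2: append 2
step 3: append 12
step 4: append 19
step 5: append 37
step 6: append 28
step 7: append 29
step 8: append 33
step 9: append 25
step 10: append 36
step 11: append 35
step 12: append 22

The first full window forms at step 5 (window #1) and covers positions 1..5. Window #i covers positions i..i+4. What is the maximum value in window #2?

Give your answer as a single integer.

Answer: 37

Derivation:
step 1: append 2 -> window=[2] (not full yet)
step 2: append 2 -> window=[2, 2] (not full yet)
step 3: append 12 -> window=[2, 2, 12] (not full yet)
step 4: append 19 -> window=[2, 2, 12, 19] (not full yet)
step 5: append 37 -> window=[2, 2, 12, 19, 37] -> max=37
step 6: append 28 -> window=[2, 12, 19, 37, 28] -> max=37
Window #2 max = 37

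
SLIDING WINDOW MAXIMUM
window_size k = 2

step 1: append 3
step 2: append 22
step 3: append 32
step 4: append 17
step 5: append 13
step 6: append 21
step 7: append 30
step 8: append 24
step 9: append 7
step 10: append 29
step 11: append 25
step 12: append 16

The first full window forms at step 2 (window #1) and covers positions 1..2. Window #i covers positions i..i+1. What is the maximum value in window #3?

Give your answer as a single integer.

Answer: 32

Derivation:
step 1: append 3 -> window=[3] (not full yet)
step 2: append 22 -> window=[3, 22] -> max=22
step 3: append 32 -> window=[22, 32] -> max=32
step 4: append 17 -> window=[32, 17] -> max=32
Window #3 max = 32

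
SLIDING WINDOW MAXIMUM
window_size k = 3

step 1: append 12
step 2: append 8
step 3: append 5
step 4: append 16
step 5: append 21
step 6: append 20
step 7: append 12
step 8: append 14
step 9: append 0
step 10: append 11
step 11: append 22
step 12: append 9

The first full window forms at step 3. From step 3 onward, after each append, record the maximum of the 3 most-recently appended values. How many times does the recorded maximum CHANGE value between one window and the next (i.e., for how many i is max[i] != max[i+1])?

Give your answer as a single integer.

Answer: 5

Derivation:
step 1: append 12 -> window=[12] (not full yet)
step 2: append 8 -> window=[12, 8] (not full yet)
step 3: append 5 -> window=[12, 8, 5] -> max=12
step 4: append 16 -> window=[8, 5, 16] -> max=16
step 5: append 21 -> window=[5, 16, 21] -> max=21
step 6: append 20 -> window=[16, 21, 20] -> max=21
step 7: append 12 -> window=[21, 20, 12] -> max=21
step 8: append 14 -> window=[20, 12, 14] -> max=20
step 9: append 0 -> window=[12, 14, 0] -> max=14
step 10: append 11 -> window=[14, 0, 11] -> max=14
step 11: append 22 -> window=[0, 11, 22] -> max=22
step 12: append 9 -> window=[11, 22, 9] -> max=22
Recorded maximums: 12 16 21 21 21 20 14 14 22 22
Changes between consecutive maximums: 5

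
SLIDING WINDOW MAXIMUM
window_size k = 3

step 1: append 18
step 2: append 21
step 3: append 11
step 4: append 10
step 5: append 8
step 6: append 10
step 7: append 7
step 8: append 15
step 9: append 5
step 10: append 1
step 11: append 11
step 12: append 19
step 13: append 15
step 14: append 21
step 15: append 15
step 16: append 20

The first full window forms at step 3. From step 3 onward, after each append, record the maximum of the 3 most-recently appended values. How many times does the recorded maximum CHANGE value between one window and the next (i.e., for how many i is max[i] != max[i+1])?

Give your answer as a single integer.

Answer: 6

Derivation:
step 1: append 18 -> window=[18] (not full yet)
step 2: append 21 -> window=[18, 21] (not full yet)
step 3: append 11 -> window=[18, 21, 11] -> max=21
step 4: append 10 -> window=[21, 11, 10] -> max=21
step 5: append 8 -> window=[11, 10, 8] -> max=11
step 6: append 10 -> window=[10, 8, 10] -> max=10
step 7: append 7 -> window=[8, 10, 7] -> max=10
step 8: append 15 -> window=[10, 7, 15] -> max=15
step 9: append 5 -> window=[7, 15, 5] -> max=15
step 10: append 1 -> window=[15, 5, 1] -> max=15
step 11: append 11 -> window=[5, 1, 11] -> max=11
step 12: append 19 -> window=[1, 11, 19] -> max=19
step 13: append 15 -> window=[11, 19, 15] -> max=19
step 14: append 21 -> window=[19, 15, 21] -> max=21
step 15: append 15 -> window=[15, 21, 15] -> max=21
step 16: append 20 -> window=[21, 15, 20] -> max=21
Recorded maximums: 21 21 11 10 10 15 15 15 11 19 19 21 21 21
Changes between consecutive maximums: 6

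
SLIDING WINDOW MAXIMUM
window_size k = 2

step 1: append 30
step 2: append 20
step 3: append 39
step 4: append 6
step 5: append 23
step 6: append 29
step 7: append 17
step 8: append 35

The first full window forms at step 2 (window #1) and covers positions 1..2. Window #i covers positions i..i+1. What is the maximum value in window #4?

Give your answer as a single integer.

step 1: append 30 -> window=[30] (not full yet)
step 2: append 20 -> window=[30, 20] -> max=30
step 3: append 39 -> window=[20, 39] -> max=39
step 4: append 6 -> window=[39, 6] -> max=39
step 5: append 23 -> window=[6, 23] -> max=23
Window #4 max = 23

Answer: 23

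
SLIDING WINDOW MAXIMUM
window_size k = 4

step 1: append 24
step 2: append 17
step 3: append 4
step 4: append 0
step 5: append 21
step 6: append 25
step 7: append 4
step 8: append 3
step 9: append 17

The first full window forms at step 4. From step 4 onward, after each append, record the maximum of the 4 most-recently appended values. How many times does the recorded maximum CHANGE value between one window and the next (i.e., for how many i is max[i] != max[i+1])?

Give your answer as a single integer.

step 1: append 24 -> window=[24] (not full yet)
step 2: append 17 -> window=[24, 17] (not full yet)
step 3: append 4 -> window=[24, 17, 4] (not full yet)
step 4: append 0 -> window=[24, 17, 4, 0] -> max=24
step 5: append 21 -> window=[17, 4, 0, 21] -> max=21
step 6: append 25 -> window=[4, 0, 21, 25] -> max=25
step 7: append 4 -> window=[0, 21, 25, 4] -> max=25
step 8: append 3 -> window=[21, 25, 4, 3] -> max=25
step 9: append 17 -> window=[25, 4, 3, 17] -> max=25
Recorded maximums: 24 21 25 25 25 25
Changes between consecutive maximums: 2

Answer: 2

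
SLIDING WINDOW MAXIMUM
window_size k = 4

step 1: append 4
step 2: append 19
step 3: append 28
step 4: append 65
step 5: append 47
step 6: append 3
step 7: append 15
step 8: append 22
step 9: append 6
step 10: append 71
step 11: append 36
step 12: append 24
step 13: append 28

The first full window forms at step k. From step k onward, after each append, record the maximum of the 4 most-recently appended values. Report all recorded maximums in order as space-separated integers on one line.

Answer: 65 65 65 65 47 22 71 71 71 71

Derivation:
step 1: append 4 -> window=[4] (not full yet)
step 2: append 19 -> window=[4, 19] (not full yet)
step 3: append 28 -> window=[4, 19, 28] (not full yet)
step 4: append 65 -> window=[4, 19, 28, 65] -> max=65
step 5: append 47 -> window=[19, 28, 65, 47] -> max=65
step 6: append 3 -> window=[28, 65, 47, 3] -> max=65
step 7: append 15 -> window=[65, 47, 3, 15] -> max=65
step 8: append 22 -> window=[47, 3, 15, 22] -> max=47
step 9: append 6 -> window=[3, 15, 22, 6] -> max=22
step 10: append 71 -> window=[15, 22, 6, 71] -> max=71
step 11: append 36 -> window=[22, 6, 71, 36] -> max=71
step 12: append 24 -> window=[6, 71, 36, 24] -> max=71
step 13: append 28 -> window=[71, 36, 24, 28] -> max=71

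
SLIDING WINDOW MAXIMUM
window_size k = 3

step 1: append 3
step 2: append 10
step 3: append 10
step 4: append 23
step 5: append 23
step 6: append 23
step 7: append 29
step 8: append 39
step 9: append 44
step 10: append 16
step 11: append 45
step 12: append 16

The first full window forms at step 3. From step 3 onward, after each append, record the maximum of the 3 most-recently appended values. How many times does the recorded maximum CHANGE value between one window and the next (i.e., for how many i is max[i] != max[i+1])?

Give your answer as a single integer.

step 1: append 3 -> window=[3] (not full yet)
step 2: append 10 -> window=[3, 10] (not full yet)
step 3: append 10 -> window=[3, 10, 10] -> max=10
step 4: append 23 -> window=[10, 10, 23] -> max=23
step 5: append 23 -> window=[10, 23, 23] -> max=23
step 6: append 23 -> window=[23, 23, 23] -> max=23
step 7: append 29 -> window=[23, 23, 29] -> max=29
step 8: append 39 -> window=[23, 29, 39] -> max=39
step 9: append 44 -> window=[29, 39, 44] -> max=44
step 10: append 16 -> window=[39, 44, 16] -> max=44
step 11: append 45 -> window=[44, 16, 45] -> max=45
step 12: append 16 -> window=[16, 45, 16] -> max=45
Recorded maximums: 10 23 23 23 29 39 44 44 45 45
Changes between consecutive maximums: 5

Answer: 5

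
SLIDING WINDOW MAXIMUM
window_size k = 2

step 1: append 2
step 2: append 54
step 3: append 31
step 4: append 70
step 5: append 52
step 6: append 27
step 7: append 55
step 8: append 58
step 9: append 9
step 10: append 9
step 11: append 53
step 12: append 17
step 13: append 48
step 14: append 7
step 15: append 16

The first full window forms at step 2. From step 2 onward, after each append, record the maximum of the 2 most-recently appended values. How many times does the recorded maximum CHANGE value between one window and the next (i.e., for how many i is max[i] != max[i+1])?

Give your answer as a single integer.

step 1: append 2 -> window=[2] (not full yet)
step 2: append 54 -> window=[2, 54] -> max=54
step 3: append 31 -> window=[54, 31] -> max=54
step 4: append 70 -> window=[31, 70] -> max=70
step 5: append 52 -> window=[70, 52] -> max=70
step 6: append 27 -> window=[52, 27] -> max=52
step 7: append 55 -> window=[27, 55] -> max=55
step 8: append 58 -> window=[55, 58] -> max=58
step 9: append 9 -> window=[58, 9] -> max=58
step 10: append 9 -> window=[9, 9] -> max=9
step 11: append 53 -> window=[9, 53] -> max=53
step 12: append 17 -> window=[53, 17] -> max=53
step 13: append 48 -> window=[17, 48] -> max=48
step 14: append 7 -> window=[48, 7] -> max=48
step 15: append 16 -> window=[7, 16] -> max=16
Recorded maximums: 54 54 70 70 52 55 58 58 9 53 53 48 48 16
Changes between consecutive maximums: 8

Answer: 8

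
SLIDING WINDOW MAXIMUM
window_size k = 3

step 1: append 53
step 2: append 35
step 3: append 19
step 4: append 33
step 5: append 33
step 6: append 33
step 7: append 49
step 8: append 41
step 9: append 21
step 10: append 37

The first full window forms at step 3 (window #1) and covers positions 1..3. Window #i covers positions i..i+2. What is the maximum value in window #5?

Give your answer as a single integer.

step 1: append 53 -> window=[53] (not full yet)
step 2: append 35 -> window=[53, 35] (not full yet)
step 3: append 19 -> window=[53, 35, 19] -> max=53
step 4: append 33 -> window=[35, 19, 33] -> max=35
step 5: append 33 -> window=[19, 33, 33] -> max=33
step 6: append 33 -> window=[33, 33, 33] -> max=33
step 7: append 49 -> window=[33, 33, 49] -> max=49
Window #5 max = 49

Answer: 49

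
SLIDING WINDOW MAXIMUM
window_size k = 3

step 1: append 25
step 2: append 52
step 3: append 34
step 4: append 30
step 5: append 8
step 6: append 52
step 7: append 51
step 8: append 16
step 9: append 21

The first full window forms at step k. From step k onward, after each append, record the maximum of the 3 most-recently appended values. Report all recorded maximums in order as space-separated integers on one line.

Answer: 52 52 34 52 52 52 51

Derivation:
step 1: append 25 -> window=[25] (not full yet)
step 2: append 52 -> window=[25, 52] (not full yet)
step 3: append 34 -> window=[25, 52, 34] -> max=52
step 4: append 30 -> window=[52, 34, 30] -> max=52
step 5: append 8 -> window=[34, 30, 8] -> max=34
step 6: append 52 -> window=[30, 8, 52] -> max=52
step 7: append 51 -> window=[8, 52, 51] -> max=52
step 8: append 16 -> window=[52, 51, 16] -> max=52
step 9: append 21 -> window=[51, 16, 21] -> max=51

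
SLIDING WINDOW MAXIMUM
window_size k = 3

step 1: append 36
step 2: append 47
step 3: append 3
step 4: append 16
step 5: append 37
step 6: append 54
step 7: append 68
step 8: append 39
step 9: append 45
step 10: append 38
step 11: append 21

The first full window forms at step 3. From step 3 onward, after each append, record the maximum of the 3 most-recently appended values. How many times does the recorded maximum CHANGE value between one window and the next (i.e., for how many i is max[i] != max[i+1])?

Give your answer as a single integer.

step 1: append 36 -> window=[36] (not full yet)
step 2: append 47 -> window=[36, 47] (not full yet)
step 3: append 3 -> window=[36, 47, 3] -> max=47
step 4: append 16 -> window=[47, 3, 16] -> max=47
step 5: append 37 -> window=[3, 16, 37] -> max=37
step 6: append 54 -> window=[16, 37, 54] -> max=54
step 7: append 68 -> window=[37, 54, 68] -> max=68
step 8: append 39 -> window=[54, 68, 39] -> max=68
step 9: append 45 -> window=[68, 39, 45] -> max=68
step 10: append 38 -> window=[39, 45, 38] -> max=45
step 11: append 21 -> window=[45, 38, 21] -> max=45
Recorded maximums: 47 47 37 54 68 68 68 45 45
Changes between consecutive maximums: 4

Answer: 4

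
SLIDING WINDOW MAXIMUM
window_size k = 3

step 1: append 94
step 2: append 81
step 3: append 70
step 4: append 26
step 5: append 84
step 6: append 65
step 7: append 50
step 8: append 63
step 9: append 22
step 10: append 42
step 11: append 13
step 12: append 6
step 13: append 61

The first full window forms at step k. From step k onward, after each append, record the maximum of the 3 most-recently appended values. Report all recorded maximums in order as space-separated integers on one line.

Answer: 94 81 84 84 84 65 63 63 42 42 61

Derivation:
step 1: append 94 -> window=[94] (not full yet)
step 2: append 81 -> window=[94, 81] (not full yet)
step 3: append 70 -> window=[94, 81, 70] -> max=94
step 4: append 26 -> window=[81, 70, 26] -> max=81
step 5: append 84 -> window=[70, 26, 84] -> max=84
step 6: append 65 -> window=[26, 84, 65] -> max=84
step 7: append 50 -> window=[84, 65, 50] -> max=84
step 8: append 63 -> window=[65, 50, 63] -> max=65
step 9: append 22 -> window=[50, 63, 22] -> max=63
step 10: append 42 -> window=[63, 22, 42] -> max=63
step 11: append 13 -> window=[22, 42, 13] -> max=42
step 12: append 6 -> window=[42, 13, 6] -> max=42
step 13: append 61 -> window=[13, 6, 61] -> max=61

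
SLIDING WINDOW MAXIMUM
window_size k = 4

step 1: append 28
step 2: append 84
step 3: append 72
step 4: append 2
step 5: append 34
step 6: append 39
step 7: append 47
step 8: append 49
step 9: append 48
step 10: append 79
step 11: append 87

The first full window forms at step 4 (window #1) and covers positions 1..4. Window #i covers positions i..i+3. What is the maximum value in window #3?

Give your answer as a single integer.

step 1: append 28 -> window=[28] (not full yet)
step 2: append 84 -> window=[28, 84] (not full yet)
step 3: append 72 -> window=[28, 84, 72] (not full yet)
step 4: append 2 -> window=[28, 84, 72, 2] -> max=84
step 5: append 34 -> window=[84, 72, 2, 34] -> max=84
step 6: append 39 -> window=[72, 2, 34, 39] -> max=72
Window #3 max = 72

Answer: 72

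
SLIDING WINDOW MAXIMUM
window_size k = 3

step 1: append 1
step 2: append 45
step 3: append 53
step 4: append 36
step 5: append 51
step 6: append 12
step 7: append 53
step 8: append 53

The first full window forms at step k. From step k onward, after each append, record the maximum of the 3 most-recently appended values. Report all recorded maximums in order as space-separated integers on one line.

Answer: 53 53 53 51 53 53

Derivation:
step 1: append 1 -> window=[1] (not full yet)
step 2: append 45 -> window=[1, 45] (not full yet)
step 3: append 53 -> window=[1, 45, 53] -> max=53
step 4: append 36 -> window=[45, 53, 36] -> max=53
step 5: append 51 -> window=[53, 36, 51] -> max=53
step 6: append 12 -> window=[36, 51, 12] -> max=51
step 7: append 53 -> window=[51, 12, 53] -> max=53
step 8: append 53 -> window=[12, 53, 53] -> max=53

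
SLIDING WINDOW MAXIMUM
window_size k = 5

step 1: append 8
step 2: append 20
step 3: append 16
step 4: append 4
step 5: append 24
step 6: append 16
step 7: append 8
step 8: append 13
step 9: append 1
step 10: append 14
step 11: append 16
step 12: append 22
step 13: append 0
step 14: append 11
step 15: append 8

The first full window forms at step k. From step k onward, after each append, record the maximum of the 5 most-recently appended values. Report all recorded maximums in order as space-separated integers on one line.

Answer: 24 24 24 24 24 16 16 22 22 22 22

Derivation:
step 1: append 8 -> window=[8] (not full yet)
step 2: append 20 -> window=[8, 20] (not full yet)
step 3: append 16 -> window=[8, 20, 16] (not full yet)
step 4: append 4 -> window=[8, 20, 16, 4] (not full yet)
step 5: append 24 -> window=[8, 20, 16, 4, 24] -> max=24
step 6: append 16 -> window=[20, 16, 4, 24, 16] -> max=24
step 7: append 8 -> window=[16, 4, 24, 16, 8] -> max=24
step 8: append 13 -> window=[4, 24, 16, 8, 13] -> max=24
step 9: append 1 -> window=[24, 16, 8, 13, 1] -> max=24
step 10: append 14 -> window=[16, 8, 13, 1, 14] -> max=16
step 11: append 16 -> window=[8, 13, 1, 14, 16] -> max=16
step 12: append 22 -> window=[13, 1, 14, 16, 22] -> max=22
step 13: append 0 -> window=[1, 14, 16, 22, 0] -> max=22
step 14: append 11 -> window=[14, 16, 22, 0, 11] -> max=22
step 15: append 8 -> window=[16, 22, 0, 11, 8] -> max=22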